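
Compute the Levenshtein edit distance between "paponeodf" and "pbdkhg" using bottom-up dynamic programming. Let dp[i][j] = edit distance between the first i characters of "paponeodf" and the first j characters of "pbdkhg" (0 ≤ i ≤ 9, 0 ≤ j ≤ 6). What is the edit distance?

   ''  p  b  d  k  h  g
''  0  1  2  3  4  5  6
 p  1  0  1  2  3  4  5
 a  2  1  1  2  3  4  5
 p  3  2  2  2  3  4  5
 o  4  3  3  3  3  4  5
 n  5  4  4  4  4  4  5
 e  6  5  5  5  5  5  5
 o  7  6  6  6  6  6  6
 d  8  7  7  6  7  7  7
 f  9  8  8  7  7  8  8

8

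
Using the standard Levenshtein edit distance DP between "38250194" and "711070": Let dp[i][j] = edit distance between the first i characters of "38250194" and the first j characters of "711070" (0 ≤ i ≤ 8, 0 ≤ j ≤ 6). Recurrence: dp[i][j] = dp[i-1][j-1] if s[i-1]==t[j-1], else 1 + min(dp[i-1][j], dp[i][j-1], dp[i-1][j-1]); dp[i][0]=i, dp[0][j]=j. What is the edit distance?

7

   ''  7  1  1  0  7  0
''  0  1  2  3  4  5  6
 3  1  1  2  3  4  5  6
 8  2  2  2  3  4  5  6
 2  3  3  3  3  4  5  6
 5  4  4  4  4  4  5  6
 0  5  5  5  5  4  5  5
 1  6  6  5  5  5  5  6
 9  7  7  6  6  6  6  6
 4  8  8  7  7  7  7  7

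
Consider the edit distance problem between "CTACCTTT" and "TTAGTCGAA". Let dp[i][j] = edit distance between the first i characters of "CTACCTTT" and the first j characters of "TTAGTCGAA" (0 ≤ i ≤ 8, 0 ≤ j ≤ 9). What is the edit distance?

6

   ''  T  T  A  G  T  C  G  A  A
''  0  1  2  3  4  5  6  7  8  9
 C  1  1  2  3  4  5  5  6  7  8
 T  2  1  1  2  3  4  5  6  7  8
 A  3  2  2  1  2  3  4  5  6  7
 C  4  3  3  2  2  3  3  4  5  6
 C  5  4  4  3  3  3  3  4  5  6
 T  6  5  4  4  4  3  4  4  5  6
 T  7  6  5  5  5  4  4  5  5  6
 T  8  7  6  6  6  5  5  5  6  6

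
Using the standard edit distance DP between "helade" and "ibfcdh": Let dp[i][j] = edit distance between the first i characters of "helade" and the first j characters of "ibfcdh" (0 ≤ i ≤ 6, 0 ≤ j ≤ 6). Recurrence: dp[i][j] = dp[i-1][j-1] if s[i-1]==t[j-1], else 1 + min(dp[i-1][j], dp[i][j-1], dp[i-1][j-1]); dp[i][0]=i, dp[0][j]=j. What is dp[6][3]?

   ''  i  b  f  c  d  h
''  0  1  2  3  4  5  6
 h  1  1  2  3  4  5  5
 e  2  2  2  3  4  5  6
 l  3  3  3  3  4  5  6
 a  4  4  4  4  4  5  6
 d  5  5  5  5  5  4  5
 e  6  6  6  6  6  5  5

6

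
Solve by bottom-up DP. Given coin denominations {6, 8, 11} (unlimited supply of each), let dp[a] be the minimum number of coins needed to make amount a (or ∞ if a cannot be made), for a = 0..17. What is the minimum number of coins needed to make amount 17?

 a  0  1  2  3  4  5  6  7  8  9 10 11 12 13 14 15 16 17
dp  0  -  -  -  -  -  1  -  1  -  -  1  2  -  2  -  2  2
(- denotes ∞ / unreachable)

2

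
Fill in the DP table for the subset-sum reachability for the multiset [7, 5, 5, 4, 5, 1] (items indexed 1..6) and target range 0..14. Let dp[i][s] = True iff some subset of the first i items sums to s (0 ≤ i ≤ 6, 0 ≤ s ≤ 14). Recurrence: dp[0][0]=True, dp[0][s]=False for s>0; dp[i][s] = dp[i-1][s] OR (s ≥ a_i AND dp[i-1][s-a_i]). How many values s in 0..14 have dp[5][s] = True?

9

i\s   0   1   2   3   4   5   6   7   8   9  10  11  12  13  14
  0   T   F   F   F   F   F   F   F   F   F   F   F   F   F   F
  1   T   F   F   F   F   F   F   T   F   F   F   F   F   F   F
  2   T   F   F   F   F   T   F   T   F   F   F   F   T   F   F
  3   T   F   F   F   F   T   F   T   F   F   T   F   T   F   F
  4   T   F   F   F   T   T   F   T   F   T   T   T   T   F   T
  5   T   F   F   F   T   T   F   T   F   T   T   T   T   F   T
  6   T   T   F   F   T   T   T   T   T   T   T   T   T   T   T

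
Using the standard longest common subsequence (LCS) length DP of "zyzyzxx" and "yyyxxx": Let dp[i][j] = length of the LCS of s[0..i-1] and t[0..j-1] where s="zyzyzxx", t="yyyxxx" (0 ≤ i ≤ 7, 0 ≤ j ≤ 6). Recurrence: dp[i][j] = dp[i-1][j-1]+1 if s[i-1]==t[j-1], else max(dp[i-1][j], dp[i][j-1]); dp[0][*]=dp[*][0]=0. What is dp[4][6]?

   ''  y  y  y  x  x  x
''  0  0  0  0  0  0  0
 z  0  0  0  0  0  0  0
 y  0  1  1  1  1  1  1
 z  0  1  1  1  1  1  1
 y  0  1  2  2  2  2  2
 z  0  1  2  2  2  2  2
 x  0  1  2  2  3  3  3
 x  0  1  2  2  3  4  4

2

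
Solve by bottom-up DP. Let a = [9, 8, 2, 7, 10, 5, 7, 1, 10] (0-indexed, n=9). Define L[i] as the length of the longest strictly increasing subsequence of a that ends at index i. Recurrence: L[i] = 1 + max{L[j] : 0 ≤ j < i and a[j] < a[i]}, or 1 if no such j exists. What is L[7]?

   i    0    1    2    3    4    5    6    7    8
a[i]    9    8    2    7   10    5    7    1   10
L[i]    1    1    1    2    3    2    3    1    4

1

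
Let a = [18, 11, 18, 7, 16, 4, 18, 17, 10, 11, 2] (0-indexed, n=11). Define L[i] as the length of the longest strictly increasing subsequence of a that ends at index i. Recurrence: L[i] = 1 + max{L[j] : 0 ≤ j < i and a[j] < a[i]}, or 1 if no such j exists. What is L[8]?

   i    0    1    2    3    4    5    6    7    8    9   10
a[i]   18   11   18    7   16    4   18   17   10   11    2
L[i]    1    1    2    1    2    1    3    3    2    3    1

2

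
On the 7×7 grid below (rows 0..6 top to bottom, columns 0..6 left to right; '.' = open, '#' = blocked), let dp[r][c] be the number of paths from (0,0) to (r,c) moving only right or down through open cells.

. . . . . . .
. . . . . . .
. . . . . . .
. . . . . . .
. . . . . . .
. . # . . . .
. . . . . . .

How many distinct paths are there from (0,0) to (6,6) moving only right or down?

819

r\c   0   1   2   3   4   5   6
  0   1   1   1   1   1   1   1
  1   1   2   3   4   5   6   7
  2   1   3   6  10  15  21  28
  3   1   4  10  20  35  56  84
  4   1   5  15  35  70 126 210
  5   1   6   0  35 105 231 441
  6   1   7   7  42 147 378 819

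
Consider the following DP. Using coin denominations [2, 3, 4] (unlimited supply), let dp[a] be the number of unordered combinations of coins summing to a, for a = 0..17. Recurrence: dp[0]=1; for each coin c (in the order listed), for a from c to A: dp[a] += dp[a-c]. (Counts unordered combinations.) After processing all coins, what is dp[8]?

4

after  coin     0     1     2     3     4     5     6     7     8     9    10    11    12    13    14    15    16    17
          2     1     0     1     0     1     0     1     0     1     0     1     0     1     0     1     0     1     0
          3     1     0     1     1     1     1     2     1     2     2     2     2     3     2     3     3     3     3
          4     1     0     1     1     2     1     3     2     4     3     5     4     7     5     8     7    10     8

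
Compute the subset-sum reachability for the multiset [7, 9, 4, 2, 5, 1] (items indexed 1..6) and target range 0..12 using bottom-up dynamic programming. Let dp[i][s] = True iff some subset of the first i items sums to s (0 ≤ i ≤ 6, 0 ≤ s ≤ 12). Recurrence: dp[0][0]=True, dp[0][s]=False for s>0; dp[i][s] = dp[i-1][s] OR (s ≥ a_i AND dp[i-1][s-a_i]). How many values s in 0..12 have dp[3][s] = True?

i\s   0   1   2   3   4   5   6   7   8   9  10  11  12
  0   T   F   F   F   F   F   F   F   F   F   F   F   F
  1   T   F   F   F   F   F   F   T   F   F   F   F   F
  2   T   F   F   F   F   F   F   T   F   T   F   F   F
  3   T   F   F   F   T   F   F   T   F   T   F   T   F
  4   T   F   T   F   T   F   T   T   F   T   F   T   F
  5   T   F   T   F   T   T   T   T   F   T   F   T   T
  6   T   T   T   T   T   T   T   T   T   T   T   T   T

5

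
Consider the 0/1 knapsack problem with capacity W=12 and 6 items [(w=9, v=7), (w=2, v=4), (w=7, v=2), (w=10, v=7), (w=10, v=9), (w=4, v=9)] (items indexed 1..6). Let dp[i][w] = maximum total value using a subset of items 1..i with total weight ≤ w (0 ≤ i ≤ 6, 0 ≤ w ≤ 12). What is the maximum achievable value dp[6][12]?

i\w   0   1   2   3   4   5   6   7   8   9  10  11  12
  0   0   0   0   0   0   0   0   0   0   0   0   0   0
  1   0   0   0   0   0   0   0   0   0   7   7   7   7
  2   0   0   4   4   4   4   4   4   4   7   7  11  11
  3   0   0   4   4   4   4   4   4   4   7   7  11  11
  4   0   0   4   4   4   4   4   4   4   7   7  11  11
  5   0   0   4   4   4   4   4   4   4   7   9  11  13
  6   0   0   4   4   9   9  13  13  13  13  13  13  13

13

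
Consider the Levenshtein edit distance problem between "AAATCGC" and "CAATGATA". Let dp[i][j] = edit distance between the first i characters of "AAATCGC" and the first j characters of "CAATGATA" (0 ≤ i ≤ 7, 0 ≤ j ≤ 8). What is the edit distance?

   ''  C  A  A  T  G  A  T  A
''  0  1  2  3  4  5  6  7  8
 A  1  1  1  2  3  4  5  6  7
 A  2  2  1  1  2  3  4  5  6
 A  3  3  2  1  2  3  3  4  5
 T  4  4  3  2  1  2  3  3  4
 C  5  4  4  3  2  2  3  4  4
 G  6  5  5  4  3  2  3  4  5
 C  7  6  6  5  4  3  3  4  5

5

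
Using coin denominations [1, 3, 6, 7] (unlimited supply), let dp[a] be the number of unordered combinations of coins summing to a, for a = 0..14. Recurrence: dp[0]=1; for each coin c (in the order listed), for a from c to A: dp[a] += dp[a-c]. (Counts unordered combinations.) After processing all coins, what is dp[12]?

after  coin     0     1     2     3     4     5     6     7     8     9    10    11    12    13    14
          1     1     1     1     1     1     1     1     1     1     1     1     1     1     1     1
          3     1     1     1     2     2     2     3     3     3     4     4     4     5     5     5
          6     1     1     1     2     2     2     4     4     4     6     6     6     9     9     9
          7     1     1     1     2     2     2     4     5     5     7     8     8    11    13    14

11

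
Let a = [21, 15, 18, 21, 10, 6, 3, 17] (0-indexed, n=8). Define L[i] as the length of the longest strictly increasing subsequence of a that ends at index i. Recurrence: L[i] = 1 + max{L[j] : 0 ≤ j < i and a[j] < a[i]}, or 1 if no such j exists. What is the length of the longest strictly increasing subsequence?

   i    0    1    2    3    4    5    6    7
a[i]   21   15   18   21   10    6    3   17
L[i]    1    1    2    3    1    1    1    2

3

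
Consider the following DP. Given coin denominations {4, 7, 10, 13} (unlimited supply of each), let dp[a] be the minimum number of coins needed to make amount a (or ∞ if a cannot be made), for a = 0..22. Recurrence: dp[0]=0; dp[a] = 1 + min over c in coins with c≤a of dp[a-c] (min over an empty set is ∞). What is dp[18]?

 a  0  1  2  3  4  5  6  7  8  9 10 11 12 13 14 15 16 17 18 19 20 21 22
dp  0  -  -  -  1  -  -  1  2  -  1  2  3  1  2  3  4  2  3  4  2  3  4
(- denotes ∞ / unreachable)

3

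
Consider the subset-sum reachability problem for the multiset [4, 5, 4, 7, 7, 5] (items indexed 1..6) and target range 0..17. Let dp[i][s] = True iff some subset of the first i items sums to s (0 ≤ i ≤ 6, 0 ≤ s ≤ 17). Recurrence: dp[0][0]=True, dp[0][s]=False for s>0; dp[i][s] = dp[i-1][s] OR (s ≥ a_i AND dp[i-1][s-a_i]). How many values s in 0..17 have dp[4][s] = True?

11

i\s   0   1   2   3   4   5   6   7   8   9  10  11  12  13  14  15  16  17
  0   T   F   F   F   F   F   F   F   F   F   F   F   F   F   F   F   F   F
  1   T   F   F   F   T   F   F   F   F   F   F   F   F   F   F   F   F   F
  2   T   F   F   F   T   T   F   F   F   T   F   F   F   F   F   F   F   F
  3   T   F   F   F   T   T   F   F   T   T   F   F   F   T   F   F   F   F
  4   T   F   F   F   T   T   F   T   T   T   F   T   T   T   F   T   T   F
  5   T   F   F   F   T   T   F   T   T   T   F   T   T   T   T   T   T   F
  6   T   F   F   F   T   T   F   T   T   T   T   T   T   T   T   T   T   T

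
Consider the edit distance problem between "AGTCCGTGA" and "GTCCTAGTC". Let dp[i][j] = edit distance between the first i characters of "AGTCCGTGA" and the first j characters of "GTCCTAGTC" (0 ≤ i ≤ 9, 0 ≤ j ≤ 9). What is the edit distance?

5

   ''  G  T  C  C  T  A  G  T  C
''  0  1  2  3  4  5  6  7  8  9
 A  1  1  2  3  4  5  5  6  7  8
 G  2  1  2  3  4  5  6  5  6  7
 T  3  2  1  2  3  4  5  6  5  6
 C  4  3  2  1  2  3  4  5  6  5
 C  5  4  3  2  1  2  3  4  5  6
 G  6  5  4  3  2  2  3  3  4  5
 T  7  6  5  4  3  2  3  4  3  4
 G  8  7  6  5  4  3  3  3  4  4
 A  9  8  7  6  5  4  3  4  4  5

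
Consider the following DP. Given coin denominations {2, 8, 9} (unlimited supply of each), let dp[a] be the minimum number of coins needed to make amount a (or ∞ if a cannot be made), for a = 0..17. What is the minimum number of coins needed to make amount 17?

 a  0  1  2  3  4  5  6  7  8  9 10 11 12 13 14 15 16 17
dp  0  -  1  -  2  -  3  -  1  1  2  2  3  3  4  4  2  2
(- denotes ∞ / unreachable)

2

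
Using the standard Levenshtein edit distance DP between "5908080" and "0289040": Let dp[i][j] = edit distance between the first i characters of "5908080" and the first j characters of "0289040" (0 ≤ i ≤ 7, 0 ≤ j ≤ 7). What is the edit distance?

   ''  0  2  8  9  0  4  0
''  0  1  2  3  4  5  6  7
 5  1  1  2  3  4  5  6  7
 9  2  2  2  3  3  4  5  6
 0  3  2  3  3  4  3  4  5
 8  4  3  3  3  4  4  4  5
 0  5  4  4  4  4  4  5  4
 8  6  5  5  4  5  5  5  5
 0  7  6  6  5  5  5  6  5

5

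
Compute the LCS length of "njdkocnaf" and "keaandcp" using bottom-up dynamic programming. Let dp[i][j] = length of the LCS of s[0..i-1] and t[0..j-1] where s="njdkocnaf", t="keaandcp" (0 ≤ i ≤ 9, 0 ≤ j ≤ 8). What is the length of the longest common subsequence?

3

   ''  k  e  a  a  n  d  c  p
''  0  0  0  0  0  0  0  0  0
 n  0  0  0  0  0  1  1  1  1
 j  0  0  0  0  0  1  1  1  1
 d  0  0  0  0  0  1  2  2  2
 k  0  1  1  1  1  1  2  2  2
 o  0  1  1  1  1  1  2  2  2
 c  0  1  1  1  1  1  2  3  3
 n  0  1  1  1  1  2  2  3  3
 a  0  1  1  2  2  2  2  3  3
 f  0  1  1  2  2  2  2  3  3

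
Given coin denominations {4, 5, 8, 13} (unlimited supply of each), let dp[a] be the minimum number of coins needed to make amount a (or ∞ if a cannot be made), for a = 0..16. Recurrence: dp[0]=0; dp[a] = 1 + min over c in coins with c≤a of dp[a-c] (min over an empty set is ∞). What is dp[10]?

 a  0  1  2  3  4  5  6  7  8  9 10 11 12 13 14 15 16
dp  0  -  -  -  1  1  -  -  1  2  2  -  2  1  3  3  2
(- denotes ∞ / unreachable)

2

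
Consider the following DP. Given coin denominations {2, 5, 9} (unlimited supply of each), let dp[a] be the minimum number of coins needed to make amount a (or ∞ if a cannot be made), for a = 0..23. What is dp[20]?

3

 a  0  1  2  3  4  5  6  7  8  9 10 11 12 13 14 15 16 17 18 19 20 21 22 23
dp  0  -  1  -  2  1  3  2  4  1  2  2  3  3  2  3  3  4  2  3  3  4  4  3
(- denotes ∞ / unreachable)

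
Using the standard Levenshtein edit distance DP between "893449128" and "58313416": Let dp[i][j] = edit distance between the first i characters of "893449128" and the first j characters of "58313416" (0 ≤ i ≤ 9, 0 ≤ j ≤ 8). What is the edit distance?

   ''  5  8  3  1  3  4  1  6
''  0  1  2  3  4  5  6  7  8
 8  1  1  1  2  3  4  5  6  7
 9  2  2  2  2  3  4  5  6  7
 3  3  3  3  2  3  3  4  5  6
 4  4  4  4  3  3  4  3  4  5
 4  5  5  5  4  4  4  4  4  5
 9  6  6  6  5  5  5  5  5  5
 1  7  7  7  6  5  6  6  5  6
 2  8  8  8  7  6  6  7  6  6
 8  9  9  8  8  7  7  7  7  7

7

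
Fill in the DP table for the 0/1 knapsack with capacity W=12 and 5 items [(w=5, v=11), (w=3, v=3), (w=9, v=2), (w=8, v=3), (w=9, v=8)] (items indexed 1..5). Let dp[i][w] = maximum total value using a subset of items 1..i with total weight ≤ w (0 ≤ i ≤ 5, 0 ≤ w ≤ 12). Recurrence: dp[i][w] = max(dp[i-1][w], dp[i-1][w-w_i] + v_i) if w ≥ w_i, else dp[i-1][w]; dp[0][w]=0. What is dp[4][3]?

3

i\w   0   1   2   3   4   5   6   7   8   9  10  11  12
  0   0   0   0   0   0   0   0   0   0   0   0   0   0
  1   0   0   0   0   0  11  11  11  11  11  11  11  11
  2   0   0   0   3   3  11  11  11  14  14  14  14  14
  3   0   0   0   3   3  11  11  11  14  14  14  14  14
  4   0   0   0   3   3  11  11  11  14  14  14  14  14
  5   0   0   0   3   3  11  11  11  14  14  14  14  14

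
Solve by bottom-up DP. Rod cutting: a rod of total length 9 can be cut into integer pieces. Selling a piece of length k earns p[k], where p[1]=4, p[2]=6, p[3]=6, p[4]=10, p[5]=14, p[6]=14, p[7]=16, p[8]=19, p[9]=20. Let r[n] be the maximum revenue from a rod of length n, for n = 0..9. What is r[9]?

   n    0    1    2    3    4    5    6    7    8    9
r[n]    0    4    8   12   16   20   24   28   32   36

36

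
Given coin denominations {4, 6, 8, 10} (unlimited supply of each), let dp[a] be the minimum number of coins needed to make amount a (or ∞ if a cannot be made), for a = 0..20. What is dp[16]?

 a  0  1  2  3  4  5  6  7  8  9 10 11 12 13 14 15 16 17 18 19 20
dp  0  -  -  -  1  -  1  -  1  -  1  -  2  -  2  -  2  -  2  -  2
(- denotes ∞ / unreachable)

2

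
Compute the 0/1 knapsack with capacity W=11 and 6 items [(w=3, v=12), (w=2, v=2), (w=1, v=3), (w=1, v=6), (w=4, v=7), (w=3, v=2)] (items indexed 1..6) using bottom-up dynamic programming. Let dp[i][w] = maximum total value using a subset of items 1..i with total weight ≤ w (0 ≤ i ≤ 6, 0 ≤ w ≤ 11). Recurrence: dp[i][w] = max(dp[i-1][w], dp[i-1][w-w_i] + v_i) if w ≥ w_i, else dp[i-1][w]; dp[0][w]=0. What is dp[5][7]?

23

i\w   0   1   2   3   4   5   6   7   8   9  10  11
  0   0   0   0   0   0   0   0   0   0   0   0   0
  1   0   0   0  12  12  12  12  12  12  12  12  12
  2   0   0   2  12  12  14  14  14  14  14  14  14
  3   0   3   3  12  15  15  17  17  17  17  17  17
  4   0   6   9  12  18  21  21  23  23  23  23  23
  5   0   6   9  12  18  21  21  23  25  28  28  30
  6   0   6   9  12  18  21  21  23  25  28  28  30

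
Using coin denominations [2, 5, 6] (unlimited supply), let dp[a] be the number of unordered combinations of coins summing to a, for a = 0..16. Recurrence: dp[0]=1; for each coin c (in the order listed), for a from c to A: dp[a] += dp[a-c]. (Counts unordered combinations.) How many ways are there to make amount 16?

5

after  coin     0     1     2     3     4     5     6     7     8     9    10    11    12    13    14    15    16
          2     1     0     1     0     1     0     1     0     1     0     1     0     1     0     1     0     1
          5     1     0     1     0     1     1     1     1     1     1     2     1     2     1     2     2     2
          6     1     0     1     0     1     1     2     1     2     1     3     2     4     2     4     3     5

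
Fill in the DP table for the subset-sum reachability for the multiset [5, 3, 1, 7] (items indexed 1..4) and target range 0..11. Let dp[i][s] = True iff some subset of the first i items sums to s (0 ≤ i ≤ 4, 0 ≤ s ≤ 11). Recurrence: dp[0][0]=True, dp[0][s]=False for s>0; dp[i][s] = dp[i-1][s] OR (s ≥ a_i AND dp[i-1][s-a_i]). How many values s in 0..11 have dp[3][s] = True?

i\s   0   1   2   3   4   5   6   7   8   9  10  11
  0   T   F   F   F   F   F   F   F   F   F   F   F
  1   T   F   F   F   F   T   F   F   F   F   F   F
  2   T   F   F   T   F   T   F   F   T   F   F   F
  3   T   T   F   T   T   T   T   F   T   T   F   F
  4   T   T   F   T   T   T   T   T   T   T   T   T

8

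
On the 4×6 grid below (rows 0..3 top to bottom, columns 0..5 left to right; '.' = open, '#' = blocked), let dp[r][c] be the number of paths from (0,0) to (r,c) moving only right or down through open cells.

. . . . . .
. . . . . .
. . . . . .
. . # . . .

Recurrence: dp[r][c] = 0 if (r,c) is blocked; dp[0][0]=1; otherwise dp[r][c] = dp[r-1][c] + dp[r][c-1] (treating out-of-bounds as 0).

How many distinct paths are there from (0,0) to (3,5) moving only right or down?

r\c   0   1   2   3   4   5
  0   1   1   1   1   1   1
  1   1   2   3   4   5   6
  2   1   3   6  10  15  21
  3   1   4   0  10  25  46

46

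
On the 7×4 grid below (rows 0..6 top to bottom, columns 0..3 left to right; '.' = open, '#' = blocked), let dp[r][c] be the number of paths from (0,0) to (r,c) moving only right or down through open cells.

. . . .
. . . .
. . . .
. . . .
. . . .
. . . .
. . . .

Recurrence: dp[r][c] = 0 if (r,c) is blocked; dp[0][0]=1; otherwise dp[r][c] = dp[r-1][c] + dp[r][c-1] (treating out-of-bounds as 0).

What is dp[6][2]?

28

r\c   0   1   2   3
  0   1   1   1   1
  1   1   2   3   4
  2   1   3   6  10
  3   1   4  10  20
  4   1   5  15  35
  5   1   6  21  56
  6   1   7  28  84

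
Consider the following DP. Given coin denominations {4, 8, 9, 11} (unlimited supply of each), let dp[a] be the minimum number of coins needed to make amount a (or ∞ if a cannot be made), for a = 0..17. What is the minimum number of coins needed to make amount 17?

 a  0  1  2  3  4  5  6  7  8  9 10 11 12 13 14 15 16 17
dp  0  -  -  -  1  -  -  -  1  1  -  1  2  2  -  2  2  2
(- denotes ∞ / unreachable)

2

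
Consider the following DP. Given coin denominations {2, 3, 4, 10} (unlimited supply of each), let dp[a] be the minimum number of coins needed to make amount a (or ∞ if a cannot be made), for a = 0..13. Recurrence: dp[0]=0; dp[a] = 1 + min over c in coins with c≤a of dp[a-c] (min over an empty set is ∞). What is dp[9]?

3

 a  0  1  2  3  4  5  6  7  8  9 10 11 12 13
dp  0  -  1  1  1  2  2  2  2  3  1  3  2  2
(- denotes ∞ / unreachable)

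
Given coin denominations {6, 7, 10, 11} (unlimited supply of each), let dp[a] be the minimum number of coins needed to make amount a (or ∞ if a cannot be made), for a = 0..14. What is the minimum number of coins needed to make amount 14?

2

 a  0  1  2  3  4  5  6  7  8  9 10 11 12 13 14
dp  0  -  -  -  -  -  1  1  -  -  1  1  2  2  2
(- denotes ∞ / unreachable)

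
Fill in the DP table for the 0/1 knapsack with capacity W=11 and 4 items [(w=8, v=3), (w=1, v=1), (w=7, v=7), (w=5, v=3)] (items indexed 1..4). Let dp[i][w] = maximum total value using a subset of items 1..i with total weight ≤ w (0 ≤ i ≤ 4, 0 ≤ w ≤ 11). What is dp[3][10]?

i\w   0   1   2   3   4   5   6   7   8   9  10  11
  0   0   0   0   0   0   0   0   0   0   0   0   0
  1   0   0   0   0   0   0   0   0   3   3   3   3
  2   0   1   1   1   1   1   1   1   3   4   4   4
  3   0   1   1   1   1   1   1   7   8   8   8   8
  4   0   1   1   1   1   3   4   7   8   8   8   8

8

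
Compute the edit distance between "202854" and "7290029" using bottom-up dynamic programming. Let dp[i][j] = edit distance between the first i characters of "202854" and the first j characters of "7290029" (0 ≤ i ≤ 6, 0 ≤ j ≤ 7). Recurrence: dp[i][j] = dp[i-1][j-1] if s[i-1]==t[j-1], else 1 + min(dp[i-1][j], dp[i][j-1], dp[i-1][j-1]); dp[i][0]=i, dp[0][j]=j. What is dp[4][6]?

4

   ''  7  2  9  0  0  2  9
''  0  1  2  3  4  5  6  7
 2  1  1  1  2  3  4  5  6
 0  2  2  2  2  2  3  4  5
 2  3  3  2  3  3  3  3  4
 8  4  4  3  3  4  4  4  4
 5  5  5  4  4  4  5  5  5
 4  6  6  5  5  5  5  6  6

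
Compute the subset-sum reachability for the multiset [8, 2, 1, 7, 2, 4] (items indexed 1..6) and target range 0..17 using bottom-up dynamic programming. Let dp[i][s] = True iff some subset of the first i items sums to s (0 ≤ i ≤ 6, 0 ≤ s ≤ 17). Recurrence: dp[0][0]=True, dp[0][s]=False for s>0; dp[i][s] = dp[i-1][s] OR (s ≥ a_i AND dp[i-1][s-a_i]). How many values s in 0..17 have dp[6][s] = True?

18

i\s   0   1   2   3   4   5   6   7   8   9  10  11  12  13  14  15  16  17
  0   T   F   F   F   F   F   F   F   F   F   F   F   F   F   F   F   F   F
  1   T   F   F   F   F   F   F   F   T   F   F   F   F   F   F   F   F   F
  2   T   F   T   F   F   F   F   F   T   F   T   F   F   F   F   F   F   F
  3   T   T   T   T   F   F   F   F   T   T   T   T   F   F   F   F   F   F
  4   T   T   T   T   F   F   F   T   T   T   T   T   F   F   F   T   T   T
  5   T   T   T   T   T   T   F   T   T   T   T   T   T   T   F   T   T   T
  6   T   T   T   T   T   T   T   T   T   T   T   T   T   T   T   T   T   T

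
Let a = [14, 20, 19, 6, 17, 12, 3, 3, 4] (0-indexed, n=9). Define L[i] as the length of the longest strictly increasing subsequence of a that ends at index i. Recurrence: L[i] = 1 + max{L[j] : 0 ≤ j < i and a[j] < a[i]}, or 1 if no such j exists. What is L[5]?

2

   i    0    1    2    3    4    5    6    7    8
a[i]   14   20   19    6   17   12    3    3    4
L[i]    1    2    2    1    2    2    1    1    2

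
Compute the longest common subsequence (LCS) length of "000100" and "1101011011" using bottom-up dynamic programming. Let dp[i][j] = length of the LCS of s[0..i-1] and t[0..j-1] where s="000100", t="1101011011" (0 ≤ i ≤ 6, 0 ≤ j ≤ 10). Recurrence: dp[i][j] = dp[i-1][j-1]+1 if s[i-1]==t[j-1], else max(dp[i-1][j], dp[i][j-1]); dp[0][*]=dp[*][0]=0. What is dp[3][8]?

3

   ''  1  1  0  1  0  1  1  0  1  1
''  0  0  0  0  0  0  0  0  0  0  0
 0  0  0  0  1  1  1  1  1  1  1  1
 0  0  0  0  1  1  2  2  2  2  2  2
 0  0  0  0  1  1  2  2  2  3  3  3
 1  0  1  1  1  2  2  3  3  3  4  4
 0  0  1  1  2  2  3  3  3  4  4  4
 0  0  1  1  2  2  3  3  3  4  4  4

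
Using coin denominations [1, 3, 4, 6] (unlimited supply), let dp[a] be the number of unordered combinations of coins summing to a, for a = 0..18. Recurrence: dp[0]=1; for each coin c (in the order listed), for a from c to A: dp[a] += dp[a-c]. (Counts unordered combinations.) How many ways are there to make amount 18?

36

after  coin     0     1     2     3     4     5     6     7     8     9    10    11    12    13    14    15    16    17    18
          1     1     1     1     1     1     1     1     1     1     1     1     1     1     1     1     1     1     1     1
          3     1     1     1     2     2     2     3     3     3     4     4     4     5     5     5     6     6     6     7
          4     1     1     1     2     3     3     4     5     6     7     8     9    11    12    13    15    17    18    20
          6     1     1     1     2     3     3     5     6     7     9    11    12    16    18    20    24    28    30    36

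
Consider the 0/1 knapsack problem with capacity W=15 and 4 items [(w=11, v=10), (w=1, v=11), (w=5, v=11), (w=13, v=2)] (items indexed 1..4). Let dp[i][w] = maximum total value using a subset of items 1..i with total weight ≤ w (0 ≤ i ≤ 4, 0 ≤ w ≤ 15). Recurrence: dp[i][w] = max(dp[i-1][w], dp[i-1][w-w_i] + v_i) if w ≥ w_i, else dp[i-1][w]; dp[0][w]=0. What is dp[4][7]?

22

i\w   0   1   2   3   4   5   6   7   8   9  10  11  12  13  14  15
  0   0   0   0   0   0   0   0   0   0   0   0   0   0   0   0   0
  1   0   0   0   0   0   0   0   0   0   0   0  10  10  10  10  10
  2   0  11  11  11  11  11  11  11  11  11  11  11  21  21  21  21
  3   0  11  11  11  11  11  22  22  22  22  22  22  22  22  22  22
  4   0  11  11  11  11  11  22  22  22  22  22  22  22  22  22  22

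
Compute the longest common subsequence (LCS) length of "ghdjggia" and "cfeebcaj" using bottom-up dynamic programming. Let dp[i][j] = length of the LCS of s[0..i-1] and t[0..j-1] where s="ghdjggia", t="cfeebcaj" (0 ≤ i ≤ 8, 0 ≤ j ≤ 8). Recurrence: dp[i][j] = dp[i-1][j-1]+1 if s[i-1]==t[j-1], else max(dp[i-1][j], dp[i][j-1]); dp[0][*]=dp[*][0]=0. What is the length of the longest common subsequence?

1

   ''  c  f  e  e  b  c  a  j
''  0  0  0  0  0  0  0  0  0
 g  0  0  0  0  0  0  0  0  0
 h  0  0  0  0  0  0  0  0  0
 d  0  0  0  0  0  0  0  0  0
 j  0  0  0  0  0  0  0  0  1
 g  0  0  0  0  0  0  0  0  1
 g  0  0  0  0  0  0  0  0  1
 i  0  0  0  0  0  0  0  0  1
 a  0  0  0  0  0  0  0  1  1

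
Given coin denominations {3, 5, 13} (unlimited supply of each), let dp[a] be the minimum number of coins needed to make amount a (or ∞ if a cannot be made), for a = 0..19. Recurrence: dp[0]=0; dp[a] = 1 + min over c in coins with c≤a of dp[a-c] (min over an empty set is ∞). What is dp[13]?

1

 a  0  1  2  3  4  5  6  7  8  9 10 11 12 13 14 15 16 17 18 19
dp  0  -  -  1  -  1  2  -  2  3  2  3  4  1  4  3  2  5  2  3
(- denotes ∞ / unreachable)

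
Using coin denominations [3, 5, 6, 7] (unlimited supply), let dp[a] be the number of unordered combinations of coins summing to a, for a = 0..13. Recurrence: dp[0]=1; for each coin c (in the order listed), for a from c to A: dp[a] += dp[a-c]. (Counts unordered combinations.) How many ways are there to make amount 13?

3

after  coin     0     1     2     3     4     5     6     7     8     9    10    11    12    13
          3     1     0     0     1     0     0     1     0     0     1     0     0     1     0
          5     1     0     0     1     0     1     1     0     1     1     1     1     1     1
          6     1     0     0     1     0     1     2     0     1     2     1     2     3     1
          7     1     0     0     1     0     1     2     1     1     2     2     2     4     3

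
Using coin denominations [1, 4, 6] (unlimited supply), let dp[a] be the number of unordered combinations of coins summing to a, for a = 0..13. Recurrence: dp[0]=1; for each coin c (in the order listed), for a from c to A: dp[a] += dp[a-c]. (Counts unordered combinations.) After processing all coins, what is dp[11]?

after  coin     0     1     2     3     4     5     6     7     8     9    10    11    12    13
          1     1     1     1     1     1     1     1     1     1     1     1     1     1     1
          4     1     1     1     1     2     2     2     2     3     3     3     3     4     4
          6     1     1     1     1     2     2     3     3     4     4     5     5     7     7

5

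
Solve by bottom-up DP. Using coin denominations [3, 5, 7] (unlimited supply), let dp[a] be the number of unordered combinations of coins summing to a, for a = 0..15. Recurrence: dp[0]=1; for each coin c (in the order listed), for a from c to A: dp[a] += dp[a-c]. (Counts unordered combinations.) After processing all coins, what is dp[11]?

after  coin     0     1     2     3     4     5     6     7     8     9    10    11    12    13    14    15
          3     1     0     0     1     0     0     1     0     0     1     0     0     1     0     0     1
          5     1     0     0     1     0     1     1     0     1     1     1     1     1     1     1     2
          7     1     0     0     1     0     1     1     1     1     1     2     1     2     2     2     3

1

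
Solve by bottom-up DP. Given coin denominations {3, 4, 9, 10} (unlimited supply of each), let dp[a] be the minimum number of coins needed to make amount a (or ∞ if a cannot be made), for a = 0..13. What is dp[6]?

2

 a  0  1  2  3  4  5  6  7  8  9 10 11 12 13
dp  0  -  -  1  1  -  2  2  2  1  1  3  2  2
(- denotes ∞ / unreachable)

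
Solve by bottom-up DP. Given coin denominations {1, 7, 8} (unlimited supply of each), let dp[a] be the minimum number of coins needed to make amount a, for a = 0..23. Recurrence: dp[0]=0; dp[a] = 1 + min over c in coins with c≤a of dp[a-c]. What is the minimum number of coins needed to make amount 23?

3

 a  0  1  2  3  4  5  6  7  8  9 10 11 12 13 14 15 16 17 18 19 20 21 22 23
dp  0  1  2  3  4  5  6  1  1  2  3  4  5  6  2  2  2  3  4  5  6  3  3  3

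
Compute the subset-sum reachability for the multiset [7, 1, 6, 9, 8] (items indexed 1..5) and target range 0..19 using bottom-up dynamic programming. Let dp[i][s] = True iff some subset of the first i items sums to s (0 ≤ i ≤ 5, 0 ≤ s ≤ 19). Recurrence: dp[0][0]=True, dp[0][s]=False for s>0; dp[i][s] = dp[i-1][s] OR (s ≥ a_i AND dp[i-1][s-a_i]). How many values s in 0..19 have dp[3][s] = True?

7

i\s   0   1   2   3   4   5   6   7   8   9  10  11  12  13  14  15  16  17  18  19
  0   T   F   F   F   F   F   F   F   F   F   F   F   F   F   F   F   F   F   F   F
  1   T   F   F   F   F   F   F   T   F   F   F   F   F   F   F   F   F   F   F   F
  2   T   T   F   F   F   F   F   T   T   F   F   F   F   F   F   F   F   F   F   F
  3   T   T   F   F   F   F   T   T   T   F   F   F   F   T   T   F   F   F   F   F
  4   T   T   F   F   F   F   T   T   T   T   T   F   F   T   T   T   T   T   F   F
  5   T   T   F   F   F   F   T   T   T   T   T   F   F   T   T   T   T   T   T   F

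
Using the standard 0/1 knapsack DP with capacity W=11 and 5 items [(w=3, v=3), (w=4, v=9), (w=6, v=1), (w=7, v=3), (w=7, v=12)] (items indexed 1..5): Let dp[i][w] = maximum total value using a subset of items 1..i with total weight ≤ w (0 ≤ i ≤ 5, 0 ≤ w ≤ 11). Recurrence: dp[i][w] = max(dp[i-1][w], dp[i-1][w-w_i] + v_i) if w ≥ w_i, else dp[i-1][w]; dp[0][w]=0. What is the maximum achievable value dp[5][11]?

21

i\w   0   1   2   3   4   5   6   7   8   9  10  11
  0   0   0   0   0   0   0   0   0   0   0   0   0
  1   0   0   0   3   3   3   3   3   3   3   3   3
  2   0   0   0   3   9   9   9  12  12  12  12  12
  3   0   0   0   3   9   9   9  12  12  12  12  12
  4   0   0   0   3   9   9   9  12  12  12  12  12
  5   0   0   0   3   9   9   9  12  12  12  15  21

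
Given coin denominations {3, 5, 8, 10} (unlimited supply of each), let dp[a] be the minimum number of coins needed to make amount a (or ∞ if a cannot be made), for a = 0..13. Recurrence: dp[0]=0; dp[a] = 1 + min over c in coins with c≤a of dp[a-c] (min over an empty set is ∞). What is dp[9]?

 a  0  1  2  3  4  5  6  7  8  9 10 11 12 13
dp  0  -  -  1  -  1  2  -  1  3  1  2  4  2
(- denotes ∞ / unreachable)

3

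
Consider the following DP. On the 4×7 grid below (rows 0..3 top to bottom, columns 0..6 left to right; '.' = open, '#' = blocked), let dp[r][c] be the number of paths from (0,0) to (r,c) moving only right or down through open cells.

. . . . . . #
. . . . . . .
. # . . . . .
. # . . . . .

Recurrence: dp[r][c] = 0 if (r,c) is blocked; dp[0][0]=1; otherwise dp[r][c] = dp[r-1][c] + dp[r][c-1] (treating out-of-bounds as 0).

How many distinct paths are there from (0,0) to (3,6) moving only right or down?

64

r\c   0   1   2   3   4   5   6
  0   1   1   1   1   1   1   0
  1   1   2   3   4   5   6   6
  2   1   0   3   7  12  18  24
  3   1   0   3  10  22  40  64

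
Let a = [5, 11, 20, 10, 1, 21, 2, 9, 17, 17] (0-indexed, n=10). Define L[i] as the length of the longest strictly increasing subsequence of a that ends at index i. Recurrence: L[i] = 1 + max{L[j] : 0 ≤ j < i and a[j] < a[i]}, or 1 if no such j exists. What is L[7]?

3

   i    0    1    2    3    4    5    6    7    8    9
a[i]    5   11   20   10    1   21    2    9   17   17
L[i]    1    2    3    2    1    4    2    3    4    4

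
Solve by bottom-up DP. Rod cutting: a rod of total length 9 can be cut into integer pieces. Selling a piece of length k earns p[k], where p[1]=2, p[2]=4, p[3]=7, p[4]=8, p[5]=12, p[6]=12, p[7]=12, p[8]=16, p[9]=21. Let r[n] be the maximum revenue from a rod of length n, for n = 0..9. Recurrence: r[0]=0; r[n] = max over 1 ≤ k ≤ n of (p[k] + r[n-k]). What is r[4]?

   n    0    1    2    3    4    5    6    7    8    9
r[n]    0    2    4    7    9   12   14   16   19   21

9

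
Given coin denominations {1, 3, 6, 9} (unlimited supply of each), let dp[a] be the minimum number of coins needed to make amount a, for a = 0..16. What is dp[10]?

2

 a  0  1  2  3  4  5  6  7  8  9 10 11 12 13 14 15 16
dp  0  1  2  1  2  3  1  2  3  1  2  3  2  3  4  2  3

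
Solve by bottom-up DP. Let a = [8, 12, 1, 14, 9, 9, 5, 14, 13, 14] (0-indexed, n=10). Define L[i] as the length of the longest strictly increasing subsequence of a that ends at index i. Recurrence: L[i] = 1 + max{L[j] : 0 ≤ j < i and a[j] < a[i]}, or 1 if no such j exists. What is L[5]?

2

   i    0    1    2    3    4    5    6    7    8    9
a[i]    8   12    1   14    9    9    5   14   13   14
L[i]    1    2    1    3    2    2    2    3    3    4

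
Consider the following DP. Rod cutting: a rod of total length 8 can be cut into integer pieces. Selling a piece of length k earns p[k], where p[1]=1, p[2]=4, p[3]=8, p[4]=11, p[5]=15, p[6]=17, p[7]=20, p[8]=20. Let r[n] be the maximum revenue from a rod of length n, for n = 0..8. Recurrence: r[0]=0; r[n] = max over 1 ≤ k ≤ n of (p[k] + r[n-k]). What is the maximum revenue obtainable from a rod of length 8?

   n    0    1    2    3    4    5    6    7    8
r[n]    0    1    4    8   11   15   17   20   23

23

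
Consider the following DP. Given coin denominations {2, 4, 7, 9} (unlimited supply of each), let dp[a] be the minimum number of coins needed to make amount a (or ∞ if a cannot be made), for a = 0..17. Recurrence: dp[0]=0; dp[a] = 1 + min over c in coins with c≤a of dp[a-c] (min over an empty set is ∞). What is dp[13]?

2

 a  0  1  2  3  4  5  6  7  8  9 10 11 12 13 14 15 16 17
dp  0  -  1  -  1  -  2  1  2  1  3  2  3  2  2  3  2  3
(- denotes ∞ / unreachable)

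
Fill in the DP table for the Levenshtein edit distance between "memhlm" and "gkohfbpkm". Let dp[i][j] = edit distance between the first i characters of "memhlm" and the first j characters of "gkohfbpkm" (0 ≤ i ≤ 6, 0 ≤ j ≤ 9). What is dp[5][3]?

5

   ''  g  k  o  h  f  b  p  k  m
''  0  1  2  3  4  5  6  7  8  9
 m  1  1  2  3  4  5  6  7  8  8
 e  2  2  2  3  4  5  6  7  8  9
 m  3  3  3  3  4  5  6  7  8  8
 h  4  4  4  4  3  4  5  6  7  8
 l  5  5  5  5  4  4  5  6  7  8
 m  6  6  6  6  5  5  5  6  7  7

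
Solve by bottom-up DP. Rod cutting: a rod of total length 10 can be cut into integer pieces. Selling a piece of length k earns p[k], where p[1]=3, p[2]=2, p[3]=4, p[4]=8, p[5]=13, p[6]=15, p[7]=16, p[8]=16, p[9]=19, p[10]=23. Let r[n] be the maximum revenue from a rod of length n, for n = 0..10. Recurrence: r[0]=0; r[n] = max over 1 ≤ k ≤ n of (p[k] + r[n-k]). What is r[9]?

   n    0    1    2    3    4    5    6    7    8    9   10
r[n]    0    3    6    9   12   15   18   21   24   27   30

27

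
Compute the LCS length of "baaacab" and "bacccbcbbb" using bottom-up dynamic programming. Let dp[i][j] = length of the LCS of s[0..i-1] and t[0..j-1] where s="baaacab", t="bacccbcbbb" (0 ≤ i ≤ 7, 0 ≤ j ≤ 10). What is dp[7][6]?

4

   ''  b  a  c  c  c  b  c  b  b  b
''  0  0  0  0  0  0  0  0  0  0  0
 b  0  1  1  1  1  1  1  1  1  1  1
 a  0  1  2  2  2  2  2  2  2  2  2
 a  0  1  2  2  2  2  2  2  2  2  2
 a  0  1  2  2  2  2  2  2  2  2  2
 c  0  1  2  3  3  3  3  3  3  3  3
 a  0  1  2  3  3  3  3  3  3  3  3
 b  0  1  2  3  3  3  4  4  4  4  4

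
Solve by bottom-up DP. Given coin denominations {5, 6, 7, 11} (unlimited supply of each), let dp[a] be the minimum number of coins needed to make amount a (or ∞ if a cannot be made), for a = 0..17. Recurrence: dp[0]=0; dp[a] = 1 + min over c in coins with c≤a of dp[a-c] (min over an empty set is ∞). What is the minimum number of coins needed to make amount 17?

 a  0  1  2  3  4  5  6  7  8  9 10 11 12 13 14 15 16 17
dp  0  -  -  -  -  1  1  1  -  -  2  1  2  2  2  3  2  2
(- denotes ∞ / unreachable)

2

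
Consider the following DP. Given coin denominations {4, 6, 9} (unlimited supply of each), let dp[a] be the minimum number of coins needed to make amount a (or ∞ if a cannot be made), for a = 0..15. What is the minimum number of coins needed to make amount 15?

 a  0  1  2  3  4  5  6  7  8  9 10 11 12 13 14 15
dp  0  -  -  -  1  -  1  -  2  1  2  -  2  2  3  2
(- denotes ∞ / unreachable)

2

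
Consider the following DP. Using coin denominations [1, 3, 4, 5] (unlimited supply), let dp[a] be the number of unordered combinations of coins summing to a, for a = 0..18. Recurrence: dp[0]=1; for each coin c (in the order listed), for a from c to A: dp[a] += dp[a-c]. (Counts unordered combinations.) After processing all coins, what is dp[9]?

after  coin     0     1     2     3     4     5     6     7     8     9    10    11    12    13    14    15    16    17    18
          1     1     1     1     1     1     1     1     1     1     1     1     1     1     1     1     1     1     1     1
          3     1     1     1     2     2     2     3     3     3     4     4     4     5     5     5     6     6     6     7
          4     1     1     1     2     3     3     4     5     6     7     8     9    11    12    13    15    17    18    20
          5     1     1     1     2     3     4     5     6     8    10    12    14    17    20    23    27    31    35    40

10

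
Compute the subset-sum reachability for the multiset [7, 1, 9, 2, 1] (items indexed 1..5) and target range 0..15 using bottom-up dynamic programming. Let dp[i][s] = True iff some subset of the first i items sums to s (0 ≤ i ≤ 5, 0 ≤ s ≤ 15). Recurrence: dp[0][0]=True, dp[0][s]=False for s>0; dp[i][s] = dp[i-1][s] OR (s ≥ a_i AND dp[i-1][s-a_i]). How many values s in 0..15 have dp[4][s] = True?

i\s   0   1   2   3   4   5   6   7   8   9  10  11  12  13  14  15
  0   T   F   F   F   F   F   F   F   F   F   F   F   F   F   F   F
  1   T   F   F   F   F   F   F   T   F   F   F   F   F   F   F   F
  2   T   T   F   F   F   F   F   T   T   F   F   F   F   F   F   F
  3   T   T   F   F   F   F   F   T   T   T   T   F   F   F   F   F
  4   T   T   T   T   F   F   F   T   T   T   T   T   T   F   F   F
  5   T   T   T   T   T   F   F   T   T   T   T   T   T   T   F   F

10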